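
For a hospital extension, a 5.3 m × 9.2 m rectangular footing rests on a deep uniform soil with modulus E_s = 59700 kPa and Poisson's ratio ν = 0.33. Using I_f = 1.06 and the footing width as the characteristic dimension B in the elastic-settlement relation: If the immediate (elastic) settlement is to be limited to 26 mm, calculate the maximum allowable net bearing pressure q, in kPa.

S_e = q·B·(1−ν²)/E_s · I_f  ⇒  q = S_e·E_s / (B·(1−ν²)·I_f).
q = 0.026 × 59700 / (5.3 × 0.8911 × 1.06) = 310.1 kPa

q ≈ 310 kPa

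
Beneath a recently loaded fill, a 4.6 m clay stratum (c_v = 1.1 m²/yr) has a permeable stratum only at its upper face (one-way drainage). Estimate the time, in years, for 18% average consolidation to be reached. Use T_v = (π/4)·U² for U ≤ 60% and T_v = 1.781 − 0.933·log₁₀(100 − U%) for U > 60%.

Drainage path length: H_d = H = 4.6 m (single drainage).
U ≤ 60%: T_v = (π/4)·U² = (π/4)×0.18² = 0.025447.
t = T_v·H_d²/c_v = 0.025447×4.6²/1.1 = 0.4895 years.

t ≈ 0.49 years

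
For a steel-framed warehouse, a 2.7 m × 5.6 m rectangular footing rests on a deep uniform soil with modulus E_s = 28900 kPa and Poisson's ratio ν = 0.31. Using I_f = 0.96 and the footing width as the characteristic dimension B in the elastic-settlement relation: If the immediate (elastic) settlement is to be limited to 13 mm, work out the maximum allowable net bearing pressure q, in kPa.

S_e = q·B·(1−ν²)/E_s · I_f  ⇒  q = S_e·E_s / (B·(1−ν²)·I_f).
q = 0.013 × 28900 / (2.7 × 0.9039 × 0.96) = 160.4 kPa

q ≈ 160 kPa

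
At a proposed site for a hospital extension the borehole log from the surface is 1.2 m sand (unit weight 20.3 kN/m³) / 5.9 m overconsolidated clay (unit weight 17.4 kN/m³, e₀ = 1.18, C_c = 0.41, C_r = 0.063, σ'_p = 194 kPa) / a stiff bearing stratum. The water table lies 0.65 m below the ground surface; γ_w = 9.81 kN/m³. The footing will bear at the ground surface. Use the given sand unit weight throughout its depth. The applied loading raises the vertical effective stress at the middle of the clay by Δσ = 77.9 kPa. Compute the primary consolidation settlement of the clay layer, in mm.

Mid-depth of clay below the ground surface: z = 1.2 + 5.9/2 = 4.15 m.
Total vertical stress at mid-clay: σ_v = 20.3×1.2 + 17.4×2.95 = 75.69 kPa.
Pore pressure: u = 9.81×(4.15 − 0.65) = 34.335 kPa.
Initial effective stress: σ'_0 = σ_v − u = 75.69 − 34.335 = 41.355 kPa.
Final effective stress: σ'_f = 41.355 + 77.9 = 119.25 kPa.
σ'_f = 119.25 ≤ σ'_p = 194 kPa, so the clay remains overconsolidated and only the recompression index applies:
S_c = C_r·H/(1+e₀)·log₁₀(σ'_f/σ'_0) = 0.063×5.9/2.18×log₁₀(119.25/41.355)
    = 0.1705 × 0.45993 = 0.07842 m

S_c ≈ 78.4 mm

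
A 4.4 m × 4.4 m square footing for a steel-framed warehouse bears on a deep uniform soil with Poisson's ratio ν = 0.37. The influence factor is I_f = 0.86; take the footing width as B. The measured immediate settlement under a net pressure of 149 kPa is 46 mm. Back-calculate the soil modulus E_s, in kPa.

S_e = q·B·(1−ν²)/E_s · I_f  ⇒  E_s = q·B·(1−ν²)·I_f / S_e.
E_s = 149 × 4.4 × 0.8631 × 0.86 / 0.046 = 10580 kPa

E_s ≈ 10600 kPa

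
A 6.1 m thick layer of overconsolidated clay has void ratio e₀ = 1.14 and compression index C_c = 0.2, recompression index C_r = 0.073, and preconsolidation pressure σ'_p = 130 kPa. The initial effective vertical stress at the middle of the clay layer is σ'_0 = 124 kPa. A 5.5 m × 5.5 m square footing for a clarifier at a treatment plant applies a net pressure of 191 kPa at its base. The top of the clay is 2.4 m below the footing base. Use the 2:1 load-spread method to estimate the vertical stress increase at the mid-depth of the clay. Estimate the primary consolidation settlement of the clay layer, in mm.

S_c ≈ 73.9 mm

Mid-depth of clay below the footing base: z = 2.4 + 6.1/2 = 5.45 m.
Stress increase at mid-clay by the 2:1 spreading method:
Δσ = qBL/((B+z)(L+z)) = 191×5.5×5.5/((5.5+5.45)(5.5+5.45)) = 48.187 kPa
Final effective stress: σ'_f = 124 + 48.187 = 172.19 kPa.
σ'_f = 172.19 > σ'_p = 130 kPa, so the stress path crosses the preconsolidation pressure — recompression up to σ'_p, then virgin compression beyond:
S_c = H/(1+e₀)·[C_r·log₁₀(σ'_p/σ'_0) + C_c·log₁₀(σ'_f/σ'_p)]
    = 6.1/2.14 × [0.073×log₁₀(130/124) + 0.2×log₁₀(172.19/130)]
    = 2.8505 × [0.0014981 + 0.024413] = 0.07386 m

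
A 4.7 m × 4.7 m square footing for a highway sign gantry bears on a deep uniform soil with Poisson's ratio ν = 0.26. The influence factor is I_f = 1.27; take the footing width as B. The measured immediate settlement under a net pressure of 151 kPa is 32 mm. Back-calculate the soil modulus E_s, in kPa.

S_e = q·B·(1−ν²)/E_s · I_f  ⇒  E_s = q·B·(1−ν²)·I_f / S_e.
E_s = 151 × 4.7 × 0.9324 × 1.27 / 0.032 = 26260 kPa

E_s ≈ 26300 kPa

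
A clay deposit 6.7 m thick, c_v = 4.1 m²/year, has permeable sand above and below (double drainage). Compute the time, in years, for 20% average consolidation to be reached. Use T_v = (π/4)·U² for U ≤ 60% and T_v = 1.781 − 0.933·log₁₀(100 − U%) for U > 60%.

Drainage path length: H_d = H/2 = 3.35 m (double drainage).
U ≤ 60%: T_v = (π/4)·U² = (π/4)×0.2² = 0.031416.
t = T_v·H_d²/c_v = 0.031416×3.35²/4.1 = 0.08599 years.

t ≈ 0.086 years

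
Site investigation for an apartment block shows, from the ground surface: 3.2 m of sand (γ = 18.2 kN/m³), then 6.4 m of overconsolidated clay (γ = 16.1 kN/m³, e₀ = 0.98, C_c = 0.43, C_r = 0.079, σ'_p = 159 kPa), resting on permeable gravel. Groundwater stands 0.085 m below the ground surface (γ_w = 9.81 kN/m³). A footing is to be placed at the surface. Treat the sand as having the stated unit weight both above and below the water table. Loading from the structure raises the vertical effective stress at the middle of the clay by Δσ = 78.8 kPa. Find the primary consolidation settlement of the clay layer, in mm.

Mid-depth of clay below the ground surface: z = 3.2 + 6.4/2 = 6.4 m.
Total vertical stress at mid-clay: σ_v = 18.2×3.2 + 16.1×3.2 = 109.76 kPa.
Pore pressure: u = 9.81×(6.4 − 0.085) = 61.95 kPa.
Initial effective stress: σ'_0 = σ_v − u = 109.76 − 61.95 = 47.81 kPa.
Final effective stress: σ'_f = 47.81 + 78.8 = 126.61 kPa.
σ'_f = 126.61 ≤ σ'_p = 159 kPa, so the clay remains overconsolidated and only the recompression index applies:
S_c = C_r·H/(1+e₀)·log₁₀(σ'_f/σ'_0) = 0.079×6.4/1.98×log₁₀(126.61/47.81)
    = 0.25535 × 0.42295 = 0.108 m

S_c ≈ 108 mm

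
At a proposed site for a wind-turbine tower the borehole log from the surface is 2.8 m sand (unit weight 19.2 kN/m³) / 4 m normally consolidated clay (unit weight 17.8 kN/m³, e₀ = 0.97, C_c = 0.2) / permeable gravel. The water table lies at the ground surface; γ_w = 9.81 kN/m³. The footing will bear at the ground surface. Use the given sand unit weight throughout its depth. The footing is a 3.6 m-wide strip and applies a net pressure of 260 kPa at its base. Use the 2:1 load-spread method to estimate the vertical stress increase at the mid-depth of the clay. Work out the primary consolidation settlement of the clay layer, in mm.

S_c ≈ 228 mm

Mid-depth of clay below the ground surface: z = 2.8 + 4/2 = 4.8 m.
Total vertical stress at mid-clay: σ_v = 19.2×2.8 + 17.8×2 = 89.36 kPa.
Pore pressure: u = 9.81×(4.8 − 0) = 47.088 kPa.
Initial effective stress: σ'_0 = σ_v − u = 89.36 − 47.088 = 42.272 kPa.
Stress increase at mid-clay by the 2:1 spreading method:
Δσ = qB/(B+z) = 260×3.6/(3.6+4.8) = 111.43 kPa
Final effective stress: σ'_f = σ'_0 + Δσ = 42.272 + 111.43 = 153.7 kPa.
Normally consolidated clay, so the full stress increment lies on the virgin compression line:
S_c = C_c·H/(1+e₀)·log₁₀(σ'_f/σ'_0) = 0.2×4/(1+0.97)×log₁₀(153.7/42.272)
    = 0.40609 × 0.56062 = 0.2277 m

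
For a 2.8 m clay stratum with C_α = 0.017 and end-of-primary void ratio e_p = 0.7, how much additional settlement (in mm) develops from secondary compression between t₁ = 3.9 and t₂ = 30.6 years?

Secondary compression: S_s = C_α·H/(1+e_p)·log₁₀(t₂/t₁)
S_s = 0.017×2.8/(1+0.7)×log₁₀(30.6/3.9)
    = 0.028 × 0.8947 = 0.02505 m

S_s ≈ 25.1 mm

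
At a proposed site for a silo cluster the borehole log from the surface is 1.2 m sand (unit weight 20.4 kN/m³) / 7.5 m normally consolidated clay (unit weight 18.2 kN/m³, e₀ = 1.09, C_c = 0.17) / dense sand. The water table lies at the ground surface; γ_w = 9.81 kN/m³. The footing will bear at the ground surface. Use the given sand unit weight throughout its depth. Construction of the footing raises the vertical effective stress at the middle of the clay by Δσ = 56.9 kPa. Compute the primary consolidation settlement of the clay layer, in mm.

Mid-depth of clay below the ground surface: z = 1.2 + 7.5/2 = 4.95 m.
Total vertical stress at mid-clay: σ_v = 20.4×1.2 + 18.2×3.75 = 92.73 kPa.
Pore pressure: u = 9.81×(4.95 − 0) = 48.56 kPa.
Initial effective stress: σ'_0 = σ_v − u = 92.73 − 48.56 = 44.17 kPa.
Final effective stress: σ'_f = σ'_0 + Δσ = 44.17 + 56.9 = 101.07 kPa.
Normally consolidated clay, so the full stress increment lies on the virgin compression line:
S_c = C_c·H/(1+e₀)·log₁₀(σ'_f/σ'_0) = 0.17×7.5/(1+1.09)×log₁₀(101.07/44.17)
    = 0.61005 × 0.35949 = 0.2193 m

S_c ≈ 219 mm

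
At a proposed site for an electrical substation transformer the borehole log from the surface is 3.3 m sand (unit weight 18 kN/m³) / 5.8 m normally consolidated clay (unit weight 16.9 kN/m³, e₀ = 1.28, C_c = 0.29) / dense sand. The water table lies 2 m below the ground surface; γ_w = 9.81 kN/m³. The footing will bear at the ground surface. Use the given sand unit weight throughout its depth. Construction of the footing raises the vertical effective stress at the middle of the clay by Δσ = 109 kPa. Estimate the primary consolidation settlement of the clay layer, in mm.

Mid-depth of clay below the ground surface: z = 3.3 + 5.8/2 = 6.2 m.
Total vertical stress at mid-clay: σ_v = 18×3.3 + 16.9×2.9 = 108.41 kPa.
Pore pressure: u = 9.81×(6.2 − 2) = 41.202 kPa.
Initial effective stress: σ'_0 = σ_v − u = 108.41 − 41.202 = 67.208 kPa.
Final effective stress: σ'_f = σ'_0 + Δσ = 67.208 + 109 = 176.21 kPa.
Normally consolidated clay, so the full stress increment lies on the virgin compression line:
S_c = C_c·H/(1+e₀)·log₁₀(σ'_f/σ'_0) = 0.29×5.8/(1+1.28)×log₁₀(176.21/67.208)
    = 0.73772 × 0.41861 = 0.3088 m

S_c ≈ 309 mm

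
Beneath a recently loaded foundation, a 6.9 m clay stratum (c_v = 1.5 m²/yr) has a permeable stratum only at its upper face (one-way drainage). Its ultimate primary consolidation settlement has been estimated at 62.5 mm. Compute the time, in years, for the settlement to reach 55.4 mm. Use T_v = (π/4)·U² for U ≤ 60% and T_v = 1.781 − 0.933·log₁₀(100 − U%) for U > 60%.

t ≈ 25.3 years

Drainage path length: H_d = H = 6.9 m (single drainage).
U = S(t)/S_ult = 55.4/62.5 = 0.8864.
U > 60%: T_v = 1.781 − 0.933·log₁₀(100 − 88.64) = 0.79633.
t = T_v·H_d²/c_v = 0.79633×6.9²/1.5 = 25.28 years.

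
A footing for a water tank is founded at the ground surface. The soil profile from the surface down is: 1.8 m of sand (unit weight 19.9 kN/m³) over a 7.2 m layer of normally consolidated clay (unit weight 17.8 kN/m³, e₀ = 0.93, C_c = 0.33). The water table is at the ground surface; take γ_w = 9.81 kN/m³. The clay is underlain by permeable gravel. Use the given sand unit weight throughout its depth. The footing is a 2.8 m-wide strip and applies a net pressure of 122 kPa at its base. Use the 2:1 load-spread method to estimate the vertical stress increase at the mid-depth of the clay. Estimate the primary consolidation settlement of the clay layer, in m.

S_c ≈ 0.34 m

Mid-depth of clay below the ground surface: z = 1.8 + 7.2/2 = 5.4 m.
Total vertical stress at mid-clay: σ_v = 19.9×1.8 + 17.8×3.6 = 99.9 kPa.
Pore pressure: u = 9.81×(5.4 − 0) = 52.974 kPa.
Initial effective stress: σ'_0 = σ_v − u = 99.9 − 52.974 = 46.926 kPa.
Stress increase at mid-clay by the 2:1 spreading method:
Δσ = qB/(B+z) = 122×2.8/(2.8+5.4) = 41.659 kPa
Final effective stress: σ'_f = σ'_0 + Δσ = 46.926 + 41.659 = 88.585 kPa.
Normally consolidated clay, so the full stress increment lies on the virgin compression line:
S_c = C_c·H/(1+e₀)·log₁₀(σ'_f/σ'_0) = 0.33×7.2/(1+0.93)×log₁₀(88.585/46.926)
    = 1.2311 × 0.27595 = 0.3397 m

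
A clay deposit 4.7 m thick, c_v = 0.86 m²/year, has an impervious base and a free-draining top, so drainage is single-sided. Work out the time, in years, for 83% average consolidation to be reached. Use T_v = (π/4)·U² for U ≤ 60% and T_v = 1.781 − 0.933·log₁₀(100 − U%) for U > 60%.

Drainage path length: H_d = H = 4.7 m (single drainage).
U > 60%: T_v = 1.781 − 0.933·log₁₀(100 − 83) = 0.63299.
t = T_v·H_d²/c_v = 0.63299×4.7²/0.86 = 16.26 years.

t ≈ 16.3 years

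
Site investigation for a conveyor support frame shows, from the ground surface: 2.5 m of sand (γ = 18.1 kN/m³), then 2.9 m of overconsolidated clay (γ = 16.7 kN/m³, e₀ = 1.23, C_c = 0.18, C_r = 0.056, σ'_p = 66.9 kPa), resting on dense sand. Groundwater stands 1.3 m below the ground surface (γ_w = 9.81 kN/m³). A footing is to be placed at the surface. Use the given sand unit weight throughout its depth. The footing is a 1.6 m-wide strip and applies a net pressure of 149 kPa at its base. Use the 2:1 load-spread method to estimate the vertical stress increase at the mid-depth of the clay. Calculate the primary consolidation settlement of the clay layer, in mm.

S_c ≈ 39.7 mm

Mid-depth of clay below the ground surface: z = 2.5 + 2.9/2 = 3.95 m.
Total vertical stress at mid-clay: σ_v = 18.1×2.5 + 16.7×1.45 = 69.465 kPa.
Pore pressure: u = 9.81×(3.95 − 1.3) = 25.997 kPa.
Initial effective stress: σ'_0 = σ_v − u = 69.465 − 25.997 = 43.468 kPa.
Stress increase at mid-clay by the 2:1 spreading method:
Δσ = qB/(B+z) = 149×1.6/(1.6+3.95) = 42.955 kPa
Final effective stress: σ'_f = 43.468 + 42.955 = 86.423 kPa.
σ'_f = 86.423 > σ'_p = 66.9 kPa, so the stress path crosses the preconsolidation pressure — recompression up to σ'_p, then virgin compression beyond:
S_c = H/(1+e₀)·[C_r·log₁₀(σ'_p/σ'_0) + C_c·log₁₀(σ'_f/σ'_p)]
    = 2.9/2.23 × [0.056×log₁₀(66.9/43.468) + 0.18×log₁₀(86.423/66.9)]
    = 1.3004 × [0.010486 + 0.020017] = 0.03967 m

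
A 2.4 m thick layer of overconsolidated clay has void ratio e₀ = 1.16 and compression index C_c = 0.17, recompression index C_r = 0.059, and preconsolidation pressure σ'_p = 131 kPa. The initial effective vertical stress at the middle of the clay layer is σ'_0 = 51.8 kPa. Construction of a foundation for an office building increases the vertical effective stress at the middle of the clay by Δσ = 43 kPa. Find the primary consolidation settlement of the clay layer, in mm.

S_c ≈ 17.2 mm

Final effective stress: σ'_f = 51.8 + 43 = 94.8 kPa.
σ'_f = 94.8 ≤ σ'_p = 131 kPa, so the clay remains overconsolidated and only the recompression index applies:
S_c = C_r·H/(1+e₀)·log₁₀(σ'_f/σ'_0) = 0.059×2.4/2.16×log₁₀(94.8/51.8)
    = 0.065555 × 0.26248 = 0.01721 m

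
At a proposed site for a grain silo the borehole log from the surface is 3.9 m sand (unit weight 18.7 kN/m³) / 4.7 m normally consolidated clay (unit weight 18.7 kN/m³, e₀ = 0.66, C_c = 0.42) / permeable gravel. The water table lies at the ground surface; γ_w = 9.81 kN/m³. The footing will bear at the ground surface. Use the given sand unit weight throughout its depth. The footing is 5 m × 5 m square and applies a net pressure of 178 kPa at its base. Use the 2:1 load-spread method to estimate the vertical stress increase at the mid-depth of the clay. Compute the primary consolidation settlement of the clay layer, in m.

Mid-depth of clay below the ground surface: z = 3.9 + 4.7/2 = 6.25 m.
Total vertical stress at mid-clay: σ_v = 18.7×3.9 + 18.7×2.35 = 116.88 kPa.
Pore pressure: u = 9.81×(6.25 − 0) = 61.312 kPa.
Initial effective stress: σ'_0 = σ_v − u = 116.88 − 61.312 = 55.568 kPa.
Stress increase at mid-clay by the 2:1 spreading method:
Δσ = qBL/((B+z)(L+z)) = 178×5×5/((5+6.25)(5+6.25)) = 35.16 kPa
Final effective stress: σ'_f = σ'_0 + Δσ = 55.568 + 35.16 = 90.728 kPa.
Normally consolidated clay, so the full stress increment lies on the virgin compression line:
S_c = C_c·H/(1+e₀)·log₁₀(σ'_f/σ'_0) = 0.42×4.7/(1+0.66)×log₁₀(90.728/55.568)
    = 1.1892 × 0.21292 = 0.2532 m

S_c ≈ 0.253 m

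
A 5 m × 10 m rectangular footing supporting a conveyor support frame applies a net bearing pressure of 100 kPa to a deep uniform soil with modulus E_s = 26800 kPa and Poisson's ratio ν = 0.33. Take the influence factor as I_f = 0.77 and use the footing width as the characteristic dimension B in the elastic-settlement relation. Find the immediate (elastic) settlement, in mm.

Immediate (elastic) settlement: S_e = q·B·(1−ν²)/E_s · I_f.
S_e = 100 × 5 × (1 − 0.33²) / 26800 × 0.77
    = 100 × 5 × 0.8911 / 26800 × 0.77
    = 0.0128 m = 12.8 mm

S_e ≈ 12.8 mm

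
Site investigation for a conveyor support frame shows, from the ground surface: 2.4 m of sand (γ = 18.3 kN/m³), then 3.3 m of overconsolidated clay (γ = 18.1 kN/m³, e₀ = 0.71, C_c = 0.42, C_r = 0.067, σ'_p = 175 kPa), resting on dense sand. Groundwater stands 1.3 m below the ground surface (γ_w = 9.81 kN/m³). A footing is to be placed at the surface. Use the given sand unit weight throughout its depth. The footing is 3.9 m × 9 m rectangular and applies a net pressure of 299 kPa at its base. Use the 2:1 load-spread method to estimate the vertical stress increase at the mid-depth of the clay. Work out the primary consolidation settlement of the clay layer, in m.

S_c ≈ 0.0646 m

Mid-depth of clay below the ground surface: z = 2.4 + 3.3/2 = 4.05 m.
Total vertical stress at mid-clay: σ_v = 18.3×2.4 + 18.1×1.65 = 73.785 kPa.
Pore pressure: u = 9.81×(4.05 − 1.3) = 26.978 kPa.
Initial effective stress: σ'_0 = σ_v − u = 73.785 − 26.978 = 46.807 kPa.
Stress increase at mid-clay by the 2:1 spreading method:
Δσ = qBL/((B+z)(L+z)) = 299×3.9×9/((3.9+4.05)(9+4.05)) = 101.16 kPa
Final effective stress: σ'_f = 46.807 + 101.16 = 147.97 kPa.
σ'_f = 147.97 ≤ σ'_p = 175 kPa, so the clay remains overconsolidated and only the recompression index applies:
S_c = C_r·H/(1+e₀)·log₁₀(σ'_f/σ'_0) = 0.067×3.3/1.71×log₁₀(147.97/46.807)
    = 0.1293 × 0.49986 = 0.06463 m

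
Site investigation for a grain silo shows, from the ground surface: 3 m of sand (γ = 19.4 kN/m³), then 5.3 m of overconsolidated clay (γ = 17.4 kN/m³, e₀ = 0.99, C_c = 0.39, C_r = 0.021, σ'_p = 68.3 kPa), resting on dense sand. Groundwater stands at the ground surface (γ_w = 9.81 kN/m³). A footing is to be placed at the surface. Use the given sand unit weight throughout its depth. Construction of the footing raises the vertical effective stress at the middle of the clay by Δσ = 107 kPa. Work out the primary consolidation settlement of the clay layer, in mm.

S_c ≈ 380 mm

Mid-depth of clay below the ground surface: z = 3 + 5.3/2 = 5.65 m.
Total vertical stress at mid-clay: σ_v = 19.4×3 + 17.4×2.65 = 104.31 kPa.
Pore pressure: u = 9.81×(5.65 − 0) = 55.427 kPa.
Initial effective stress: σ'_0 = σ_v − u = 104.31 − 55.427 = 48.883 kPa.
Final effective stress: σ'_f = 48.883 + 107 = 155.88 kPa.
σ'_f = 155.88 > σ'_p = 68.3 kPa, so the stress path crosses the preconsolidation pressure — recompression up to σ'_p, then virgin compression beyond:
S_c = H/(1+e₀)·[C_r·log₁₀(σ'_p/σ'_0) + C_c·log₁₀(σ'_f/σ'_p)]
    = 5.3/1.99 × [0.021×log₁₀(68.3/48.883) + 0.39×log₁₀(155.88/68.3)]
    = 2.6633 × [0.0030505 + 0.13976] = 0.3803 m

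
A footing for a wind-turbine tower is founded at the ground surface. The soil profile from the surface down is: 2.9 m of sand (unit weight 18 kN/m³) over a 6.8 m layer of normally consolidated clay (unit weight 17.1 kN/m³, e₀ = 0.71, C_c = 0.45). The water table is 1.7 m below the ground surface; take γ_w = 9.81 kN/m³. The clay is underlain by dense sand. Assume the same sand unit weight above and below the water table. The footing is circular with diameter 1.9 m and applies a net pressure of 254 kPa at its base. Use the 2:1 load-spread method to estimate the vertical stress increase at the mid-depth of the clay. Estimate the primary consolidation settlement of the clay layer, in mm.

S_c ≈ 148 mm

Mid-depth of clay below the ground surface: z = 2.9 + 6.8/2 = 6.3 m.
Total vertical stress at mid-clay: σ_v = 18×2.9 + 17.1×3.4 = 110.34 kPa.
Pore pressure: u = 9.81×(6.3 − 1.7) = 45.126 kPa.
Initial effective stress: σ'_0 = σ_v − u = 110.34 − 45.126 = 65.214 kPa.
Stress increase at mid-clay by the 2:1 spreading method:
Δσ ≈ qD²/(D+z)² = 254×1.9²/(1.9+6.3)² = 13.637 kPa
Final effective stress: σ'_f = σ'_0 + Δσ = 65.214 + 13.637 = 78.851 kPa.
Normally consolidated clay, so the full stress increment lies on the virgin compression line:
S_c = C_c·H/(1+e₀)·log₁₀(σ'_f/σ'_0) = 0.45×6.8/(1+0.71)×log₁₀(78.851/65.214)
    = 1.7895 × 0.082466 = 0.1476 m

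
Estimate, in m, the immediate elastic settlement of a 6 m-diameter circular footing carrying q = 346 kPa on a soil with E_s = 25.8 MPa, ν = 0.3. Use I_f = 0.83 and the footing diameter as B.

S_e ≈ 0.0608 m

Immediate (elastic) settlement: S_e = q·B·(1−ν²)/E_s · I_f.
E_s = 25.8 MPa = 25800 kPa.
S_e = 346 × 6 × (1 − 0.3²) / 25800 × 0.83
    = 346 × 6 × 0.91 / 25800 × 0.83
    = 0.06078 m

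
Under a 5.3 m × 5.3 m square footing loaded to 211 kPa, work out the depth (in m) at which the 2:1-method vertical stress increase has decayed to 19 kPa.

z ≈ 12.4 m

2:1 spreading — at depth z the loaded area has grown by z in each plan dimension:
qB²/(B+z)² = Δσ_z ⇒ z = B(√(q/Δσ_z) − 1) = 5.3×(√(211/19) − 1) = 12.36 m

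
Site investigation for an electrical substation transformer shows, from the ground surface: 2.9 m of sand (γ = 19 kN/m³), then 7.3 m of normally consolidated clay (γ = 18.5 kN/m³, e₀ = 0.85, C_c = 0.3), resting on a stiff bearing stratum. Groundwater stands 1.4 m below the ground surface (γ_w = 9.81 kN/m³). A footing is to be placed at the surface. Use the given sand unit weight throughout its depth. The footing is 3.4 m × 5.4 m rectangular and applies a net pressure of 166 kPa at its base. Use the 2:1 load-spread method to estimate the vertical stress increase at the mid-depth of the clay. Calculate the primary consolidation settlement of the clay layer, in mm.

S_c ≈ 156 mm

Mid-depth of clay below the ground surface: z = 2.9 + 7.3/2 = 6.55 m.
Total vertical stress at mid-clay: σ_v = 19×2.9 + 18.5×3.65 = 122.62 kPa.
Pore pressure: u = 9.81×(6.55 − 1.4) = 50.522 kPa.
Initial effective stress: σ'_0 = σ_v − u = 122.62 − 50.522 = 72.098 kPa.
Stress increase at mid-clay by the 2:1 spreading method:
Δσ = qBL/((B+z)(L+z)) = 166×3.4×5.4/((3.4+6.55)(5.4+6.55)) = 25.632 kPa
Final effective stress: σ'_f = σ'_0 + Δσ = 72.098 + 25.632 = 97.73 kPa.
Normally consolidated clay, so the full stress increment lies on the virgin compression line:
S_c = C_c·H/(1+e₀)·log₁₀(σ'_f/σ'_0) = 0.3×7.3/(1+0.85)×log₁₀(97.73/72.098)
    = 1.1838 × 0.1321 = 0.1564 m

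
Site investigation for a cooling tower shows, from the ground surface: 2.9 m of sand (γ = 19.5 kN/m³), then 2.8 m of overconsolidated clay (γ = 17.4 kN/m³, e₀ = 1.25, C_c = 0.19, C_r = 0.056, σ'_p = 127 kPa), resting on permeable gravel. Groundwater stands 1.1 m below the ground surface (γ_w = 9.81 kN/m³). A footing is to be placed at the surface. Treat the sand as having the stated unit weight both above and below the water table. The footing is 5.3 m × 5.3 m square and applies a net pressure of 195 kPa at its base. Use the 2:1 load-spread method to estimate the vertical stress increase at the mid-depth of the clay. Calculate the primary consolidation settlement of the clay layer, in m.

S_c ≈ 0.0239 m

Mid-depth of clay below the ground surface: z = 2.9 + 2.8/2 = 4.3 m.
Total vertical stress at mid-clay: σ_v = 19.5×2.9 + 17.4×1.4 = 80.91 kPa.
Pore pressure: u = 9.81×(4.3 − 1.1) = 31.392 kPa.
Initial effective stress: σ'_0 = σ_v − u = 80.91 − 31.392 = 49.518 kPa.
Stress increase at mid-clay by the 2:1 spreading method:
Δσ = qBL/((B+z)(L+z)) = 195×5.3×5.3/((5.3+4.3)(5.3+4.3)) = 59.435 kPa
Final effective stress: σ'_f = 49.518 + 59.435 = 108.95 kPa.
σ'_f = 108.95 ≤ σ'_p = 127 kPa, so the clay remains overconsolidated and only the recompression index applies:
S_c = C_r·H/(1+e₀)·log₁₀(σ'_f/σ'_0) = 0.056×2.8/2.25×log₁₀(108.95/49.518)
    = 0.069686 × 0.34246 = 0.02386 m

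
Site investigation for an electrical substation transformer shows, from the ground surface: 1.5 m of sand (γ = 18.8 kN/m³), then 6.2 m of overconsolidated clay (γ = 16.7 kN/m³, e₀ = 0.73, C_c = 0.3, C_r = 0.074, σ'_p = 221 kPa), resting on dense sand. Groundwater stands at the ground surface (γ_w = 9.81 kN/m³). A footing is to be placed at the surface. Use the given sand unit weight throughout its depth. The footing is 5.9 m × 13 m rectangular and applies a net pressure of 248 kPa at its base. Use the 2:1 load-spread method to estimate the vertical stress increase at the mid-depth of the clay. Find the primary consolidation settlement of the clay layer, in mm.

S_c ≈ 158 mm

Mid-depth of clay below the ground surface: z = 1.5 + 6.2/2 = 4.6 m.
Total vertical stress at mid-clay: σ_v = 18.8×1.5 + 16.7×3.1 = 79.97 kPa.
Pore pressure: u = 9.81×(4.6 − 0) = 45.126 kPa.
Initial effective stress: σ'_0 = σ_v − u = 79.97 − 45.126 = 34.844 kPa.
Stress increase at mid-clay by the 2:1 spreading method:
Δσ = qBL/((B+z)(L+z)) = 248×5.9×13/((5.9+4.6)(13+4.6)) = 102.93 kPa
Final effective stress: σ'_f = 34.844 + 102.93 = 137.77 kPa.
σ'_f = 137.77 ≤ σ'_p = 221 kPa, so the clay remains overconsolidated and only the recompression index applies:
S_c = C_r·H/(1+e₀)·log₁₀(σ'_f/σ'_0) = 0.074×6.2/1.73×log₁₀(137.77/34.844)
    = 0.2652 × 0.59703 = 0.1583 m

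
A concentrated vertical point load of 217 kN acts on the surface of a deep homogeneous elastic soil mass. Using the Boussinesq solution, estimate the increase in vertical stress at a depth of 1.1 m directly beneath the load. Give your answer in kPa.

Δσ_z ≈ 85.6 kPa

Boussinesq vertical stress below a point load on an elastic half-space:
Δσ_z = 3P/(2πz²) · [1 + (r/z)²]^(−5/2)
r/z = 0/1.1 = 0; [1+(r/z)²]^(−5/2) = 1.
Δσ_z = 3×217/(2π×1.1²) × 1 = 85.628 × 1 = 85.63 kPa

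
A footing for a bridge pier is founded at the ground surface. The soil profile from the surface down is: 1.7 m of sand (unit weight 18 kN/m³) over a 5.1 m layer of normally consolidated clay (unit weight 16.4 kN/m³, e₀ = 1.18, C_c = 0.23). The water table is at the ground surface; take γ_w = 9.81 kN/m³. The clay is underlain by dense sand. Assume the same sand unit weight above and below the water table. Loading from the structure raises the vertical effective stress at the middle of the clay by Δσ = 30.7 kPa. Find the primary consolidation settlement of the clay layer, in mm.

Mid-depth of clay below the ground surface: z = 1.7 + 5.1/2 = 4.25 m.
Total vertical stress at mid-clay: σ_v = 18×1.7 + 16.4×2.55 = 72.42 kPa.
Pore pressure: u = 9.81×(4.25 − 0) = 41.693 kPa.
Initial effective stress: σ'_0 = σ_v − u = 72.42 − 41.693 = 30.727 kPa.
Final effective stress: σ'_f = σ'_0 + Δσ = 30.727 + 30.7 = 61.427 kPa.
Normally consolidated clay, so the full stress increment lies on the virgin compression line:
S_c = C_c·H/(1+e₀)·log₁₀(σ'_f/σ'_0) = 0.23×5.1/(1+1.18)×log₁₀(61.427/30.727)
    = 0.53807 × 0.30084 = 0.1619 m

S_c ≈ 162 mm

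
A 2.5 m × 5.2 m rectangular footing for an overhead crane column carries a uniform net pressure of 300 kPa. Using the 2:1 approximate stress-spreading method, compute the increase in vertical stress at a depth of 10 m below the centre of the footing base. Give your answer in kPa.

Δσ_z ≈ 20.5 kPa

By the 2:1 method the load spreads at 1 horizontal : 2 vertical, so at depth z the loaded area has grown by z in each plan dimension:
Δσ = qBL/((B+z)(L+z)) = 300×2.5×5.2/((2.5+10)(5.2+10)) = 20.526 kPa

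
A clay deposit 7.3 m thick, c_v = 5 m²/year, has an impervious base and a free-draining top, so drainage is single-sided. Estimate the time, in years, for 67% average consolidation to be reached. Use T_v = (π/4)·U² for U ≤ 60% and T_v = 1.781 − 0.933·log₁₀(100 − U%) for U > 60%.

Drainage path length: H_d = H = 7.3 m (single drainage).
U > 60%: T_v = 1.781 − 0.933·log₁₀(100 − 67) = 0.36423.
t = T_v·H_d²/c_v = 0.36423×7.3²/5 = 3.882 years.

t ≈ 3.88 years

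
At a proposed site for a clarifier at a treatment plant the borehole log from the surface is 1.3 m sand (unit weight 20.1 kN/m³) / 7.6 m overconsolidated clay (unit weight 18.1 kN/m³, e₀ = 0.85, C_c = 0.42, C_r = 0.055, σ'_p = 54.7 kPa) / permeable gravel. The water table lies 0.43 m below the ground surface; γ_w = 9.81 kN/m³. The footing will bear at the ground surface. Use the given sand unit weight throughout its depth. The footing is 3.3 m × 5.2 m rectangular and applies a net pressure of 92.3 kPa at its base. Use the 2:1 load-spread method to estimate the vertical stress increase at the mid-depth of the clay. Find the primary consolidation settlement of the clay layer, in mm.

S_c ≈ 167 mm

Mid-depth of clay below the ground surface: z = 1.3 + 7.6/2 = 5.1 m.
Total vertical stress at mid-clay: σ_v = 20.1×1.3 + 18.1×3.8 = 94.91 kPa.
Pore pressure: u = 9.81×(5.1 − 0.43) = 45.813 kPa.
Initial effective stress: σ'_0 = σ_v − u = 94.91 − 45.813 = 49.097 kPa.
Stress increase at mid-clay by the 2:1 spreading method:
Δσ = qBL/((B+z)(L+z)) = 92.3×3.3×5.2/((3.3+5.1)(5.2+5.1)) = 18.306 kPa
Final effective stress: σ'_f = 49.097 + 18.306 = 67.403 kPa.
σ'_f = 67.403 > σ'_p = 54.7 kPa, so the stress path crosses the preconsolidation pressure — recompression up to σ'_p, then virgin compression beyond:
S_c = H/(1+e₀)·[C_r·log₁₀(σ'_p/σ'_0) + C_c·log₁₀(σ'_f/σ'_p)]
    = 7.6/1.85 × [0.055×log₁₀(54.7/49.097) + 0.42×log₁₀(67.403/54.7)]
    = 4.1081 × [0.0025813 + 0.038091] = 0.1671 m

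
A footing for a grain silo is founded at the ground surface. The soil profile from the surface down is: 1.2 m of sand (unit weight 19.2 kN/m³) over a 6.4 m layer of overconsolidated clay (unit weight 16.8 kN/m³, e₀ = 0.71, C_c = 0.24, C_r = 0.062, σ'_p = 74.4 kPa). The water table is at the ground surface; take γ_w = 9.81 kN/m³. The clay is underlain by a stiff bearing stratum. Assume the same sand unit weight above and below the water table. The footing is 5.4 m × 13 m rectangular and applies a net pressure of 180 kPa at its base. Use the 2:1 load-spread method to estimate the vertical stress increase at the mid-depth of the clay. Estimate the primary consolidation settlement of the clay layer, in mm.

S_c ≈ 224 mm

Mid-depth of clay below the ground surface: z = 1.2 + 6.4/2 = 4.4 m.
Total vertical stress at mid-clay: σ_v = 19.2×1.2 + 16.8×3.2 = 76.8 kPa.
Pore pressure: u = 9.81×(4.4 − 0) = 43.164 kPa.
Initial effective stress: σ'_0 = σ_v − u = 76.8 − 43.164 = 33.636 kPa.
Stress increase at mid-clay by the 2:1 spreading method:
Δσ = qBL/((B+z)(L+z)) = 180×5.4×13/((5.4+4.4)(13+4.4)) = 74.103 kPa
Final effective stress: σ'_f = 33.636 + 74.103 = 107.74 kPa.
σ'_f = 107.74 > σ'_p = 74.4 kPa, so the stress path crosses the preconsolidation pressure — recompression up to σ'_p, then virgin compression beyond:
S_c = H/(1+e₀)·[C_r·log₁₀(σ'_p/σ'_0) + C_c·log₁₀(σ'_f/σ'_p)]
    = 6.4/1.71 × [0.062×log₁₀(74.4/33.636) + 0.24×log₁₀(107.74/74.4)]
    = 3.7427 × [0.021376 + 0.038593] = 0.2244 m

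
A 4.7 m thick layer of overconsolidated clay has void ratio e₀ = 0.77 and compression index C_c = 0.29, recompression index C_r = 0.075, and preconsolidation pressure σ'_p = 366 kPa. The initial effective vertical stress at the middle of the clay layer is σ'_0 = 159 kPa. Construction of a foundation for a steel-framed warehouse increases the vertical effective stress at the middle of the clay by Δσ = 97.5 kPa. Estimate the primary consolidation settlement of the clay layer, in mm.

S_c ≈ 41.4 mm

Final effective stress: σ'_f = 159 + 97.5 = 256.5 kPa.
σ'_f = 256.5 ≤ σ'_p = 366 kPa, so the clay remains overconsolidated and only the recompression index applies:
S_c = C_r·H/(1+e₀)·log₁₀(σ'_f/σ'_0) = 0.075×4.7/1.77×log₁₀(256.5/159)
    = 0.19915 × 0.20769 = 0.04136 m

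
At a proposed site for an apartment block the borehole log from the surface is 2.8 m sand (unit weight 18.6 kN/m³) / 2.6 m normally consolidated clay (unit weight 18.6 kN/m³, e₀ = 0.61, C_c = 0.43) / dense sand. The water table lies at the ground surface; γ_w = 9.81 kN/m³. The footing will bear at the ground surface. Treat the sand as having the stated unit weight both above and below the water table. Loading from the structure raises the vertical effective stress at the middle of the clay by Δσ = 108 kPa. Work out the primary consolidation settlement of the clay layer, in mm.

Mid-depth of clay below the ground surface: z = 2.8 + 2.6/2 = 4.1 m.
Total vertical stress at mid-clay: σ_v = 18.6×2.8 + 18.6×1.3 = 76.26 kPa.
Pore pressure: u = 9.81×(4.1 − 0) = 40.221 kPa.
Initial effective stress: σ'_0 = σ_v − u = 76.26 − 40.221 = 36.039 kPa.
Final effective stress: σ'_f = σ'_0 + Δσ = 36.039 + 108 = 144.04 kPa.
Normally consolidated clay, so the full stress increment lies on the virgin compression line:
S_c = C_c·H/(1+e₀)·log₁₀(σ'_f/σ'_0) = 0.43×2.6/(1+0.61)×log₁₀(144.04/36.039)
    = 0.69441 × 0.60171 = 0.4178 m

S_c ≈ 418 mm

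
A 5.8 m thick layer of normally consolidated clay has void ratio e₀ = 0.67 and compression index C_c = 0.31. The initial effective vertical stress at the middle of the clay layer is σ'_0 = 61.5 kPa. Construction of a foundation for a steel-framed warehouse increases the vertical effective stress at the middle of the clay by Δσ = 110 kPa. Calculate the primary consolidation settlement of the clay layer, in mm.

S_c ≈ 480 mm

Final effective stress: σ'_f = σ'_0 + Δσ = 61.5 + 110 = 171.5 kPa.
Normally consolidated clay, so the full stress increment lies on the virgin compression line:
S_c = C_c·H/(1+e₀)·log₁₀(σ'_f/σ'_0) = 0.31×5.8/(1+0.67)×log₁₀(171.5/61.5)
    = 1.0766 × 0.44539 = 0.4795 m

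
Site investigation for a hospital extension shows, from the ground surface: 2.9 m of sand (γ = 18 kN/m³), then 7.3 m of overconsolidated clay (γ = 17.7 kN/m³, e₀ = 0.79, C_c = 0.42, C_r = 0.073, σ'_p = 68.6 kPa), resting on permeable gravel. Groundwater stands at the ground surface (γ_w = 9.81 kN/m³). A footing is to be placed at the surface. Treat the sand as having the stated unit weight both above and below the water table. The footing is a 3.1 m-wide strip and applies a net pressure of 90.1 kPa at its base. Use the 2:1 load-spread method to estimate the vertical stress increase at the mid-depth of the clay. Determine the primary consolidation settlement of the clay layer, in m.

S_c ≈ 0.163 m

Mid-depth of clay below the ground surface: z = 2.9 + 7.3/2 = 6.55 m.
Total vertical stress at mid-clay: σ_v = 18×2.9 + 17.7×3.65 = 116.8 kPa.
Pore pressure: u = 9.81×(6.55 − 0) = 64.255 kPa.
Initial effective stress: σ'_0 = σ_v − u = 116.8 − 64.255 = 52.545 kPa.
Stress increase at mid-clay by the 2:1 spreading method:
Δσ = qB/(B+z) = 90.1×3.1/(3.1+6.55) = 28.944 kPa
Final effective stress: σ'_f = 52.545 + 28.944 = 81.489 kPa.
σ'_f = 81.489 > σ'_p = 68.6 kPa, so the stress path crosses the preconsolidation pressure — recompression up to σ'_p, then virgin compression beyond:
S_c = H/(1+e₀)·[C_r·log₁₀(σ'_p/σ'_0) + C_c·log₁₀(σ'_f/σ'_p)]
    = 7.3/1.79 × [0.073×log₁₀(68.6/52.545) + 0.42×log₁₀(81.489/68.6)]
    = 4.0782 × [0.0084529 + 0.031405] = 0.1625 m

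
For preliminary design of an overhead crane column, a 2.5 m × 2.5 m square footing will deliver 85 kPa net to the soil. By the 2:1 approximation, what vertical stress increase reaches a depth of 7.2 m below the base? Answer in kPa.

Δσ_z ≈ 5.65 kPa

By the 2:1 method the load spreads at 1 horizontal : 2 vertical, so at depth z the loaded area has grown by z in each plan dimension:
Δσ = qBL/((B+z)(L+z)) = 85×2.5×2.5/((2.5+7.2)(2.5+7.2)) = 5.6462 kPa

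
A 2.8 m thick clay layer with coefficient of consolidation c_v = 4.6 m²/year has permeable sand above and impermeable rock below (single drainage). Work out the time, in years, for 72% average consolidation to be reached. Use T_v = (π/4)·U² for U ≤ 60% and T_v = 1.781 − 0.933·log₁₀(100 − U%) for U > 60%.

t ≈ 0.734 years

Drainage path length: H_d = H = 2.8 m (single drainage).
U > 60%: T_v = 1.781 − 0.933·log₁₀(100 − 72) = 0.4308.
t = T_v·H_d²/c_v = 0.4308×2.8²/4.6 = 0.7342 years.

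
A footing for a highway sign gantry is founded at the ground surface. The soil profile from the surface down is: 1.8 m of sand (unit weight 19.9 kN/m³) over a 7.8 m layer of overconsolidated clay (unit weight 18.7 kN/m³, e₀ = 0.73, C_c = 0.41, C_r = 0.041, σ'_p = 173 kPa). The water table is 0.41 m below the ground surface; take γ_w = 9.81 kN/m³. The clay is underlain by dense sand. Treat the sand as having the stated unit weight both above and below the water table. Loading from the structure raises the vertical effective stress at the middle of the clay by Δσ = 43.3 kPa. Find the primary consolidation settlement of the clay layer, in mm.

Mid-depth of clay below the ground surface: z = 1.8 + 7.8/2 = 5.7 m.
Total vertical stress at mid-clay: σ_v = 19.9×1.8 + 18.7×3.9 = 108.75 kPa.
Pore pressure: u = 9.81×(5.7 − 0.41) = 51.895 kPa.
Initial effective stress: σ'_0 = σ_v − u = 108.75 − 51.895 = 56.855 kPa.
Final effective stress: σ'_f = 56.855 + 43.3 = 100.16 kPa.
σ'_f = 100.16 ≤ σ'_p = 173 kPa, so the clay remains overconsolidated and only the recompression index applies:
S_c = C_r·H/(1+e₀)·log₁₀(σ'_f/σ'_0) = 0.041×7.8/1.73×log₁₀(100.16/56.855)
    = 0.18486 × 0.24593 = 0.04546 m

S_c ≈ 45.5 mm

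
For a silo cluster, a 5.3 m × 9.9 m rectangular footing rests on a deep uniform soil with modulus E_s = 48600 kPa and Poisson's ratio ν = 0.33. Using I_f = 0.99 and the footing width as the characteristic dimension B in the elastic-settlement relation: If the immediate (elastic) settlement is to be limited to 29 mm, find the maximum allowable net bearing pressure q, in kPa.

q ≈ 301 kPa

S_e = q·B·(1−ν²)/E_s · I_f  ⇒  q = S_e·E_s / (B·(1−ν²)·I_f).
q = 0.029 × 48600 / (5.3 × 0.8911 × 0.99) = 301.4 kPa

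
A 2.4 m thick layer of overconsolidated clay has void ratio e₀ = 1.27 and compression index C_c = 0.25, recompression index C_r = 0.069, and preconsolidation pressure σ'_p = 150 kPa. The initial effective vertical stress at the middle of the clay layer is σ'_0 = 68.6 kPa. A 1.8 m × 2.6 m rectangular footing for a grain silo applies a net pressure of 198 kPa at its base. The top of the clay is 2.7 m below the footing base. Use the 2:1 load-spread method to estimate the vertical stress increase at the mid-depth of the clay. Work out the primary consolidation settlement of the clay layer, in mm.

Mid-depth of clay below the footing base: z = 2.7 + 2.4/2 = 3.9 m.
Stress increase at mid-clay by the 2:1 spreading method:
Δσ = qBL/((B+z)(L+z)) = 198×1.8×2.6/((1.8+3.9)(2.6+3.9)) = 25.011 kPa
Final effective stress: σ'_f = 68.6 + 25.011 = 93.611 kPa.
σ'_f = 93.611 ≤ σ'_p = 150 kPa, so the clay remains overconsolidated and only the recompression index applies:
S_c = C_r·H/(1+e₀)·log₁₀(σ'_f/σ'_0) = 0.069×2.4/2.27×log₁₀(93.611/68.6)
    = 0.072954 × 0.135 = 0.009849 m

S_c ≈ 9.85 mm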